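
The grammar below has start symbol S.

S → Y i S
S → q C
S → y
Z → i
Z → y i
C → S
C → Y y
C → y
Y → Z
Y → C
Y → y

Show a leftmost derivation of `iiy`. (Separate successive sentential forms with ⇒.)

S ⇒ YiS ⇒ ZiS ⇒ iiS ⇒ iiy

S ⇒ YiS   [S → Y i S]
YiS ⇒ ZiS   [Y → Z]
ZiS ⇒ iiS   [Z → i]
iiS ⇒ iiy   [S → y]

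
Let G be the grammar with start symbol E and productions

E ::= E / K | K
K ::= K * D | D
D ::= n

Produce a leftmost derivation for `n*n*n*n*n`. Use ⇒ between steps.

E ⇒ K ⇒ K*D ⇒ K*D*D ⇒ K*D*D*D ⇒ K*D*D*D*D ⇒ D*D*D*D*D ⇒ n*D*D*D*D ⇒ n*n*D*D*D ⇒ n*n*n*D*D ⇒ n*n*n*n*D ⇒ n*n*n*n*n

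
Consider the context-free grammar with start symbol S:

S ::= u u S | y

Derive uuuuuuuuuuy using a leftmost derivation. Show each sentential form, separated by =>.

S => uuS   [S ::= u u S]
uuS => uuuuS   [S ::= u u S]
uuuuS => uuuuuuS   [S ::= u u S]
uuuuuuS => uuuuuuuuS   [S ::= u u S]
uuuuuuuuS => uuuuuuuuuuS   [S ::= u u S]
uuuuuuuuuuS => uuuuuuuuuuy   [S ::= y]

S => uuS => uuuuS => uuuuuuS => uuuuuuuuS => uuuuuuuuuuS => uuuuuuuuuuy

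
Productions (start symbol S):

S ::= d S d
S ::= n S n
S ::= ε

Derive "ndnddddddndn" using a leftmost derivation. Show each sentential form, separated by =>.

S => nSn   [S ::= n S n]
nSn => ndSdn   [S ::= d S d]
ndSdn => ndnSndn   [S ::= n S n]
ndnSndn => ndndSdndn   [S ::= d S d]
ndndSdndn => ndnddSddndn   [S ::= d S d]
ndnddSddndn => ndndddSdddndn   [S ::= d S d]
ndndddSdddndn => ndnddddddndn   [S ::= ε]

S => nSn => ndSdn => ndnSndn => ndndSdndn => ndnddSddndn => ndndddSdddndn => ndnddddddndn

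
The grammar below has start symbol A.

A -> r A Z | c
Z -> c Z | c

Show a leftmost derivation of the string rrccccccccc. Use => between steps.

A=>rAZ=>rrAZZ=>rrcZZ=>rrccZZ=>rrcccZZ=>rrccccZ=>rrcccccZ=>rrccccccZ=>rrcccccccZ=>rrccccccccZ=>rrccccccccc

A => rAZ   [A -> r A Z]
rAZ => rrAZZ   [A -> r A Z]
rrAZZ => rrcZZ   [A -> c]
rrcZZ => rrccZZ   [Z -> c Z]
rrccZZ => rrcccZZ   [Z -> c Z]
rrcccZZ => rrccccZ   [Z -> c]
rrccccZ => rrcccccZ   [Z -> c Z]
rrcccccZ => rrccccccZ   [Z -> c Z]
rrccccccZ => rrcccccccZ   [Z -> c Z]
rrcccccccZ => rrccccccccZ   [Z -> c Z]
rrccccccccZ => rrccccccccc   [Z -> c]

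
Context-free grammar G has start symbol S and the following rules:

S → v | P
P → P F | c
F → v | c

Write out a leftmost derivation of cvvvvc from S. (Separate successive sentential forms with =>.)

S => P => PF => PFF => PFFF => PFFFF => PFFFFF => cFFFFF => cvFFFF => cvvFFF => cvvvFF => cvvvvF => cvvvvc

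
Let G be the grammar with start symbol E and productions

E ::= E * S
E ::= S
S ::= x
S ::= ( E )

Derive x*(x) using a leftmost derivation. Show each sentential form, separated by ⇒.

E ⇒ E*S ⇒ S*S ⇒ x*S ⇒ x*(E) ⇒ x*(S) ⇒ x*(x)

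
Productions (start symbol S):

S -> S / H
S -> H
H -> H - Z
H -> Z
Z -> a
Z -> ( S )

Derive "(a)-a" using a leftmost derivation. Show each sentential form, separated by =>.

S => H => H-Z => Z-Z => (S)-Z => (H)-Z => (Z)-Z => (a)-Z => (a)-a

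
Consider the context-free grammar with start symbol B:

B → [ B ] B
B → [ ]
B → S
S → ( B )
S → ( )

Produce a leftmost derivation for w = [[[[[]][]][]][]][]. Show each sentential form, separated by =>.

B => [B]B   [B → [ B ] B]
[B]B => [[B]B]B   [B → [ B ] B]
[[B]B]B => [[[B]B]B]B   [B → [ B ] B]
[[[B]B]B]B => [[[[B]B]B]B]B   [B → [ B ] B]
[[[[B]B]B]B]B => [[[[[]]B]B]B]B   [B → [ ]]
[[[[[]]B]B]B]B => [[[[[]][]]B]B]B   [B → [ ]]
[[[[[]][]]B]B]B => [[[[[]][]][]]B]B   [B → [ ]]
[[[[[]][]][]]B]B => [[[[[]][]][]][]]B   [B → [ ]]
[[[[[]][]][]][]]B => [[[[[]][]][]][]][]   [B → [ ]]

B => [B]B => [[B]B]B => [[[B]B]B]B => [[[[B]B]B]B]B => [[[[[]]B]B]B]B => [[[[[]][]]B]B]B => [[[[[]][]][]]B]B => [[[[[]][]][]][]]B => [[[[[]][]][]][]][]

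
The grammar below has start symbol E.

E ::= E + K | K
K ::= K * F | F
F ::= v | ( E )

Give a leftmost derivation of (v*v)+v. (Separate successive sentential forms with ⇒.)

E ⇒ E+K ⇒ K+K ⇒ F+K ⇒ (E)+K ⇒ (K)+K ⇒ (K*F)+K ⇒ (F*F)+K ⇒ (v*F)+K ⇒ (v*v)+K ⇒ (v*v)+F ⇒ (v*v)+v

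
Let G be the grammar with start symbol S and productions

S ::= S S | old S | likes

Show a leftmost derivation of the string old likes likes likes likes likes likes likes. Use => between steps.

S => S S => S S S => S S S S => old S S S S => old S S S S S => old S S S S S S => old S S S S S S S => old likes S S S S S S => old likes likes S S S S S => old likes likes likes S S S S => old likes likes likes likes S S S => old likes likes likes likes likes S S => old likes likes likes likes likes likes S => old likes likes likes likes likes likes likes

S => S S   [S ::= S S]
S S => S S S   [S ::= S S]
S S S => S S S S   [S ::= S S]
S S S S => old S S S S   [S ::= old S]
old S S S S => old S S S S S   [S ::= S S]
old S S S S S => old S S S S S S   [S ::= S S]
old S S S S S S => old S S S S S S S   [S ::= S S]
old S S S S S S S => old likes S S S S S S   [S ::= likes]
old likes S S S S S S => old likes likes S S S S S   [S ::= likes]
old likes likes S S S S S => old likes likes likes S S S S   [S ::= likes]
old likes likes likes S S S S => old likes likes likes likes S S S   [S ::= likes]
old likes likes likes likes S S S => old likes likes likes likes likes S S   [S ::= likes]
old likes likes likes likes likes S S => old likes likes likes likes likes likes S   [S ::= likes]
old likes likes likes likes likes likes S => old likes likes likes likes likes likes likes   [S ::= likes]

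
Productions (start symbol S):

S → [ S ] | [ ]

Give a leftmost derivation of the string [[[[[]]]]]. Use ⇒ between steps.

S ⇒ [S]   [S → [ S ]]
[S] ⇒ [[S]]   [S → [ S ]]
[[S]] ⇒ [[[S]]]   [S → [ S ]]
[[[S]]] ⇒ [[[[S]]]]   [S → [ S ]]
[[[[S]]]] ⇒ [[[[[]]]]]   [S → [ ]]

S ⇒ [S] ⇒ [[S]] ⇒ [[[S]]] ⇒ [[[[S]]]] ⇒ [[[[[]]]]]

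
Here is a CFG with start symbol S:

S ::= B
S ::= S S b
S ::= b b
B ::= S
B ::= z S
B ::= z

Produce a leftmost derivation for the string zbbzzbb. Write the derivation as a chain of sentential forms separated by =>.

S => B => zS => zSSb => zbbSb => zbbSSbb => zbbBSbb => zbbzSbb => zbbzBbb => zbbzzbb

S => B   [S ::= B]
B => zS   [B ::= z S]
zS => zSSb   [S ::= S S b]
zSSb => zbbSb   [S ::= b b]
zbbSb => zbbSSbb   [S ::= S S b]
zbbSSbb => zbbBSbb   [S ::= B]
zbbBSbb => zbbzSbb   [B ::= z]
zbbzSbb => zbbzBbb   [S ::= B]
zbbzBbb => zbbzzbb   [B ::= z]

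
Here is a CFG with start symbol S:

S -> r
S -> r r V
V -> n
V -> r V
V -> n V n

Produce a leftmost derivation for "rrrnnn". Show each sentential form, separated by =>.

S => rrV => rrrV => rrrnVn => rrrnnn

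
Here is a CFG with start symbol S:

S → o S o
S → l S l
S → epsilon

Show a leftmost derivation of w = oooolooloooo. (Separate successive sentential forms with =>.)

S => oSo => ooSoo => oooSooo => ooooSoooo => oooolSloooo => ooooloSoloooo => oooolooloooo

S => oSo   [S → o S o]
oSo => ooSoo   [S → o S o]
ooSoo => oooSooo   [S → o S o]
oooSooo => ooooSoooo   [S → o S o]
ooooSoooo => oooolSloooo   [S → l S l]
oooolSloooo => ooooloSoloooo   [S → o S o]
ooooloSoloooo => oooolooloooo   [S → epsilon]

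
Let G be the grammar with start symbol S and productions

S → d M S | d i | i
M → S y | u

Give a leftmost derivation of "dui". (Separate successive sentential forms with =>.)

S => dMS => duS => dui

S => dMS   [S → d M S]
dMS => duS   [M → u]
duS => dui   [S → i]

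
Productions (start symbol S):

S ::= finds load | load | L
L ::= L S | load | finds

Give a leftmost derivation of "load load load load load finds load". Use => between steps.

S => L => L S => L S S => load S S => load L S => load L S S => load L S S S => load load S S S => load load L S S => load load L S S S => load load load S S S => load load load load S S => load load load load load S => load load load load load finds load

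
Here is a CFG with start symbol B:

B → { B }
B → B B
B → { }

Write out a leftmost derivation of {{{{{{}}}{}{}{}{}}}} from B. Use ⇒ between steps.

B ⇒ {B} ⇒ {{B}} ⇒ {{{B}}} ⇒ {{{BB}}} ⇒ {{{BBB}}} ⇒ {{{BBBB}}} ⇒ {{{{B}BBB}}} ⇒ {{{{{B}}BBB}}} ⇒ {{{{{{}}}BBB}}} ⇒ {{{{{{}}}BBBB}}} ⇒ {{{{{{}}}{}BBB}}} ⇒ {{{{{{}}}{}{}BB}}} ⇒ {{{{{{}}}{}{}{}B}}} ⇒ {{{{{{}}}{}{}{}{}}}}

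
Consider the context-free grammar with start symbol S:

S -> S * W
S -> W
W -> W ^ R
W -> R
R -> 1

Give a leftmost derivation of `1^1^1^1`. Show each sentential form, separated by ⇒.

S ⇒ W ⇒ W^R ⇒ W^R^R ⇒ W^R^R^R ⇒ R^R^R^R ⇒ 1^R^R^R ⇒ 1^1^R^R ⇒ 1^1^1^R ⇒ 1^1^1^1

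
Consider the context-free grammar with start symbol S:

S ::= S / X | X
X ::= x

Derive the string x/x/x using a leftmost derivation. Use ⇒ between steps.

S ⇒ S/X ⇒ S/X/X ⇒ X/X/X ⇒ x/X/X ⇒ x/x/X ⇒ x/x/x

S ⇒ S/X   [S ::= S / X]
S/X ⇒ S/X/X   [S ::= S / X]
S/X/X ⇒ X/X/X   [S ::= X]
X/X/X ⇒ x/X/X   [X ::= x]
x/X/X ⇒ x/x/X   [X ::= x]
x/x/X ⇒ x/x/x   [X ::= x]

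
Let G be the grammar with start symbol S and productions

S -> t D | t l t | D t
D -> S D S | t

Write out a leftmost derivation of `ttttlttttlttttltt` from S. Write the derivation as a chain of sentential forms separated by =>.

S=>Dt=>SDSt=>DtDSt=>SDStDSt=>DtDStDSt=>SDStDStDSt=>tDDStDStDSt=>ttDStDStDSt=>tttStDStDSt=>ttttlttDStDSt=>ttttltttStDSt=>ttttlttttlttDSt=>ttttlttttltttSt=>ttttlttttlttttltt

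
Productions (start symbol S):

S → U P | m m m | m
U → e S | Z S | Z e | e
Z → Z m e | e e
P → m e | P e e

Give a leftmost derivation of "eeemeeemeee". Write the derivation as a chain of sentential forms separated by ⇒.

S⇒UP⇒ZSP⇒eeSP⇒eeUPP⇒eeePP⇒eeePeeP⇒eeemeeeP⇒eeemeeePee⇒eeemeeemeee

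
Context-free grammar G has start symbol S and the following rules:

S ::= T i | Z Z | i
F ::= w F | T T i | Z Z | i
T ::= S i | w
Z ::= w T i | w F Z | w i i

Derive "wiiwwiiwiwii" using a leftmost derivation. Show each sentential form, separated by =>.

S => ZZ => wiiZ => wiiwFZ => wiiwTTiZ => wiiwSiTiZ => wiiwTiiTiZ => wiiwwiiTiZ => wiiwwiiwiZ => wiiwwiiwiwii

S => ZZ   [S ::= Z Z]
ZZ => wiiZ   [Z ::= w i i]
wiiZ => wiiwFZ   [Z ::= w F Z]
wiiwFZ => wiiwTTiZ   [F ::= T T i]
wiiwTTiZ => wiiwSiTiZ   [T ::= S i]
wiiwSiTiZ => wiiwTiiTiZ   [S ::= T i]
wiiwTiiTiZ => wiiwwiiTiZ   [T ::= w]
wiiwwiiTiZ => wiiwwiiwiZ   [T ::= w]
wiiwwiiwiZ => wiiwwiiwiwii   [Z ::= w i i]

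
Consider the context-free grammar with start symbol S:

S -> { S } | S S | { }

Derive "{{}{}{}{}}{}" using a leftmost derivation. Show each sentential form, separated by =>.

S => SS   [S -> S S]
SS => {S}S   [S -> { S }]
{S}S => {SS}S   [S -> S S]
{SS}S => {SSS}S   [S -> S S]
{SSS}S => {SSSS}S   [S -> S S]
{SSSS}S => {{}SSS}S   [S -> { }]
{{}SSS}S => {{}{}SS}S   [S -> { }]
{{}{}SS}S => {{}{}{}S}S   [S -> { }]
{{}{}{}S}S => {{}{}{}{}}S   [S -> { }]
{{}{}{}{}}S => {{}{}{}{}}{}   [S -> { }]

S => SS => {S}S => {SS}S => {SSS}S => {SSSS}S => {{}SSS}S => {{}{}SS}S => {{}{}{}S}S => {{}{}{}{}}S => {{}{}{}{}}{}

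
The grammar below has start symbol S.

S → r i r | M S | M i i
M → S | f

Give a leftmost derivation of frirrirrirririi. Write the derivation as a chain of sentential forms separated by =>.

S => Mii   [S → M i i]
Mii => Sii   [M → S]
Sii => MSii   [S → M S]
MSii => SSii   [M → S]
SSii => MSSii   [S → M S]
MSSii => SSSii   [M → S]
SSSii => MSSSii   [S → M S]
MSSSii => fSSSii   [M → f]
fSSSii => frirSSii   [S → r i r]
frirSSii => frirMSSii   [S → M S]
frirMSSii => frirSSSii   [M → S]
frirSSSii => frirrirSSii   [S → r i r]
frirrirSSii => frirrirrirSii   [S → r i r]
frirrirrirSii => frirrirrirririi   [S → r i r]

S => Mii => Sii => MSii => SSii => MSSii => SSSii => MSSSii => fSSSii => frirSSii => frirMSSii => frirSSSii => frirrirSSii => frirrirrirSii => frirrirrirririi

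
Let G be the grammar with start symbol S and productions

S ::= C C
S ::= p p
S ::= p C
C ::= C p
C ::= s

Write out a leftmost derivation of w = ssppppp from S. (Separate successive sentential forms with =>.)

S => CC => sC => sCp => sCpp => sCppp => sCpppp => sCppppp => ssppppp

S => CC   [S ::= C C]
CC => sC   [C ::= s]
sC => sCp   [C ::= C p]
sCp => sCpp   [C ::= C p]
sCpp => sCppp   [C ::= C p]
sCppp => sCpppp   [C ::= C p]
sCpppp => sCppppp   [C ::= C p]
sCppppp => ssppppp   [C ::= s]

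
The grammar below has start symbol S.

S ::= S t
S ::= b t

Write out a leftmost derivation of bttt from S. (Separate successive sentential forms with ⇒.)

S ⇒ St   [S ::= S t]
St ⇒ Stt   [S ::= S t]
Stt ⇒ bttt   [S ::= b t]

S ⇒ St ⇒ Stt ⇒ bttt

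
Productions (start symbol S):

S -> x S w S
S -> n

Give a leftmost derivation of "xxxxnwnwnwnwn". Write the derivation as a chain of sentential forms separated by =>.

S => xSwS => xxSwSwS => xxxSwSwSwS => xxxxSwSwSwSwS => xxxxnwSwSwSwS => xxxxnwnwSwSwS => xxxxnwnwnwSwS => xxxxnwnwnwnwS => xxxxnwnwnwnwn

S => xSwS   [S -> x S w S]
xSwS => xxSwSwS   [S -> x S w S]
xxSwSwS => xxxSwSwSwS   [S -> x S w S]
xxxSwSwSwS => xxxxSwSwSwSwS   [S -> x S w S]
xxxxSwSwSwSwS => xxxxnwSwSwSwS   [S -> n]
xxxxnwSwSwSwS => xxxxnwnwSwSwS   [S -> n]
xxxxnwnwSwSwS => xxxxnwnwnwSwS   [S -> n]
xxxxnwnwnwSwS => xxxxnwnwnwnwS   [S -> n]
xxxxnwnwnwnwS => xxxxnwnwnwnwn   [S -> n]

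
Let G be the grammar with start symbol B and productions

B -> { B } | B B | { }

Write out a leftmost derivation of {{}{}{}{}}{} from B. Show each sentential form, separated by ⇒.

B ⇒ BB ⇒ {B}B ⇒ {BB}B ⇒ {{}B}B ⇒ {{}BB}B ⇒ {{}BBB}B ⇒ {{}{}BB}B ⇒ {{}{}{}B}B ⇒ {{}{}{}{}}B ⇒ {{}{}{}{}}{}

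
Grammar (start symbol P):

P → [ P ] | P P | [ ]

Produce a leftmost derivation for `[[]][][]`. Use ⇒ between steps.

P ⇒ PP ⇒ PPP ⇒ [P]PP ⇒ [[]]PP ⇒ [[]][]P ⇒ [[]][][]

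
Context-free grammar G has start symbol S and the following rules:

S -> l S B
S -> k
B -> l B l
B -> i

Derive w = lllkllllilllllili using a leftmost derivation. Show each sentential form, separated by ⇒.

S ⇒ lSB ⇒ llSBB ⇒ lllSBBB ⇒ lllkBBB ⇒ lllklBlBB ⇒ lllkllBllBB ⇒ lllklllBlllBB ⇒ lllkllllBllllBB ⇒ lllkllllillllBB ⇒ lllkllllilllllBlB ⇒ lllkllllilllllilB ⇒ lllkllllilllllili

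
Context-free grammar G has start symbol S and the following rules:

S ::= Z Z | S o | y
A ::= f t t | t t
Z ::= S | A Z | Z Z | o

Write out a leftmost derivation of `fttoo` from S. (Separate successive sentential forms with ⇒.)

S ⇒ ZZ   [S ::= Z Z]
ZZ ⇒ AZZ   [Z ::= A Z]
AZZ ⇒ fttZZ   [A ::= f t t]
fttZZ ⇒ fttoZ   [Z ::= o]
fttoZ ⇒ fttoo   [Z ::= o]

S ⇒ ZZ ⇒ AZZ ⇒ fttZZ ⇒ fttoZ ⇒ fttoo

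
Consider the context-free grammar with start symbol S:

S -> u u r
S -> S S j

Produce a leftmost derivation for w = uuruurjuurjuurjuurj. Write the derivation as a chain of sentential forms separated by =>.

S=>SSj=>SSjSj=>SSjSjSj=>SSjSjSjSj=>uurSjSjSjSj=>uuruurjSjSjSj=>uuruurjuurjSjSj=>uuruurjuurjuurjSj=>uuruurjuurjuurjuurj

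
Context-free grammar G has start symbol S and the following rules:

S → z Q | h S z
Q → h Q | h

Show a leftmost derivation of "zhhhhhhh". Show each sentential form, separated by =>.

S => zQ => zhQ => zhhQ => zhhhQ => zhhhhQ => zhhhhhQ => zhhhhhhQ => zhhhhhhh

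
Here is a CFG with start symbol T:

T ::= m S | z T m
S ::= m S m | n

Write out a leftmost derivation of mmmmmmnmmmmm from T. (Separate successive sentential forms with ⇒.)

T ⇒ mS ⇒ mmSm ⇒ mmmSmm ⇒ mmmmSmmm ⇒ mmmmmSmmmm ⇒ mmmmmmSmmmmm ⇒ mmmmmmnmmmmm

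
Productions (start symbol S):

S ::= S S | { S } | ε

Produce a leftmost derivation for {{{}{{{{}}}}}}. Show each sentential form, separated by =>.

S => {S} => {{S}} => {{SS}} => {{{S}S}} => {{{}S}} => {{{}{S}}} => {{{}{{S}}}} => {{{}{{{S}}}}} => {{{}{{{SS}}}}} => {{{}{{{{S}S}}}}} => {{{}{{{{}S}}}}} => {{{}{{{{}}}}}}

S => {S}   [S ::= { S }]
{S} => {{S}}   [S ::= { S }]
{{S}} => {{SS}}   [S ::= S S]
{{SS}} => {{{S}S}}   [S ::= { S }]
{{{S}S}} => {{{}S}}   [S ::= ε]
{{{}S}} => {{{}{S}}}   [S ::= { S }]
{{{}{S}}} => {{{}{{S}}}}   [S ::= { S }]
{{{}{{S}}}} => {{{}{{{S}}}}}   [S ::= { S }]
{{{}{{{S}}}}} => {{{}{{{SS}}}}}   [S ::= S S]
{{{}{{{SS}}}}} => {{{}{{{{S}S}}}}}   [S ::= { S }]
{{{}{{{{S}S}}}}} => {{{}{{{{}S}}}}}   [S ::= ε]
{{{}{{{{}S}}}}} => {{{}{{{{}}}}}}   [S ::= ε]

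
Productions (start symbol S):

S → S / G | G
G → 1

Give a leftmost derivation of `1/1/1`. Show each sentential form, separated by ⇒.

S ⇒ S/G ⇒ S/G/G ⇒ G/G/G ⇒ 1/G/G ⇒ 1/1/G ⇒ 1/1/1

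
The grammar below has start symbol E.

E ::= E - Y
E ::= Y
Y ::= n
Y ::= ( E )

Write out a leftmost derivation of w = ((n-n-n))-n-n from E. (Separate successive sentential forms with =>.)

E => E-Y => E-Y-Y => Y-Y-Y => (E)-Y-Y => (Y)-Y-Y => ((E))-Y-Y => ((E-Y))-Y-Y => ((E-Y-Y))-Y-Y => ((Y-Y-Y))-Y-Y => ((n-Y-Y))-Y-Y => ((n-n-Y))-Y-Y => ((n-n-n))-Y-Y => ((n-n-n))-n-Y => ((n-n-n))-n-n

E => E-Y   [E ::= E - Y]
E-Y => E-Y-Y   [E ::= E - Y]
E-Y-Y => Y-Y-Y   [E ::= Y]
Y-Y-Y => (E)-Y-Y   [Y ::= ( E )]
(E)-Y-Y => (Y)-Y-Y   [E ::= Y]
(Y)-Y-Y => ((E))-Y-Y   [Y ::= ( E )]
((E))-Y-Y => ((E-Y))-Y-Y   [E ::= E - Y]
((E-Y))-Y-Y => ((E-Y-Y))-Y-Y   [E ::= E - Y]
((E-Y-Y))-Y-Y => ((Y-Y-Y))-Y-Y   [E ::= Y]
((Y-Y-Y))-Y-Y => ((n-Y-Y))-Y-Y   [Y ::= n]
((n-Y-Y))-Y-Y => ((n-n-Y))-Y-Y   [Y ::= n]
((n-n-Y))-Y-Y => ((n-n-n))-Y-Y   [Y ::= n]
((n-n-n))-Y-Y => ((n-n-n))-n-Y   [Y ::= n]
((n-n-n))-n-Y => ((n-n-n))-n-n   [Y ::= n]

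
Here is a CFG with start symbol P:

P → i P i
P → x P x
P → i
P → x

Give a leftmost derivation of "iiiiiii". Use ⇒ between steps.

P⇒iPi⇒iiPii⇒iiiPiii⇒iiiiiii

P ⇒ iPi   [P → i P i]
iPi ⇒ iiPii   [P → i P i]
iiPii ⇒ iiiPiii   [P → i P i]
iiiPiii ⇒ iiiiiii   [P → i]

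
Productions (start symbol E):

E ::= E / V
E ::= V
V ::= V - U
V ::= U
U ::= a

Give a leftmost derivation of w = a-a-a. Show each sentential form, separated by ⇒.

E ⇒ V ⇒ V-U ⇒ V-U-U ⇒ U-U-U ⇒ a-U-U ⇒ a-a-U ⇒ a-a-a

E ⇒ V   [E ::= V]
V ⇒ V-U   [V ::= V - U]
V-U ⇒ V-U-U   [V ::= V - U]
V-U-U ⇒ U-U-U   [V ::= U]
U-U-U ⇒ a-U-U   [U ::= a]
a-U-U ⇒ a-a-U   [U ::= a]
a-a-U ⇒ a-a-a   [U ::= a]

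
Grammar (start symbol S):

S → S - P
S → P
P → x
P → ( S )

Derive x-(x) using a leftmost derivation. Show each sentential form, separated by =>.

S=>S-P=>P-P=>x-P=>x-(S)=>x-(P)=>x-(x)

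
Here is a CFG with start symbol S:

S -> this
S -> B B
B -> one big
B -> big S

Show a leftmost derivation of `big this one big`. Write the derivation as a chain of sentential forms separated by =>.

S => B B   [S -> B B]
B B => big S B   [B -> big S]
big S B => big this B   [S -> this]
big this B => big this one big   [B -> one big]

S => B B => big S B => big this B => big this one big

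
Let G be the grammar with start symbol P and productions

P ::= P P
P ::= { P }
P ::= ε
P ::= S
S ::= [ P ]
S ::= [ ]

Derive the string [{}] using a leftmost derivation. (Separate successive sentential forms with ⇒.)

P⇒S⇒[P]⇒[PP]⇒[{P}P]⇒[{}P]⇒[{}]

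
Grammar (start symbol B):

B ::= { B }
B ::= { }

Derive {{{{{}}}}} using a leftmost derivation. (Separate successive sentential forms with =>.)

B => {B} => {{B}} => {{{B}}} => {{{{B}}}} => {{{{{}}}}}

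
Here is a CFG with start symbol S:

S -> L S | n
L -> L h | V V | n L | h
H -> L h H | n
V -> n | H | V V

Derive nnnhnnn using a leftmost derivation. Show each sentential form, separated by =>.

S => LS   [S -> L S]
LS => VVS   [L -> V V]
VVS => HVS   [V -> H]
HVS => LhHVS   [H -> L h H]
LhHVS => nLhHVS   [L -> n L]
nLhHVS => nVVhHVS   [L -> V V]
nVVhHVS => nHVhHVS   [V -> H]
nHVhHVS => nnVhHVS   [H -> n]
nnVhHVS => nnnhHVS   [V -> n]
nnnhHVS => nnnhnVS   [H -> n]
nnnhnVS => nnnhnnS   [V -> n]
nnnhnnS => nnnhnnn   [S -> n]

S=>LS=>VVS=>HVS=>LhHVS=>nLhHVS=>nVVhHVS=>nHVhHVS=>nnVhHVS=>nnnhHVS=>nnnhnVS=>nnnhnnS=>nnnhnnn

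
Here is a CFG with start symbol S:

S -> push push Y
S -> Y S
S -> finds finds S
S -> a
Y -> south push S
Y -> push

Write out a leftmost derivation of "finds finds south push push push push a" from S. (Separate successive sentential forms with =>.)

S => finds finds S   [S -> finds finds S]
finds finds S => finds finds Y S   [S -> Y S]
finds finds Y S => finds finds south push S S   [Y -> south push S]
finds finds south push S S => finds finds south push push push Y S   [S -> push push Y]
finds finds south push push push Y S => finds finds south push push push push S   [Y -> push]
finds finds south push push push push S => finds finds south push push push push a   [S -> a]

S => finds finds S => finds finds Y S => finds finds south push S S => finds finds south push push push Y S => finds finds south push push push push S => finds finds south push push push push a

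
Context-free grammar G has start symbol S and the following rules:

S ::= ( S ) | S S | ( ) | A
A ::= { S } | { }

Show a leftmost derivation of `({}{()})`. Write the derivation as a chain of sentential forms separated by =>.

S=>(S)=>(SS)=>(AS)=>({}S)=>({}A)=>({}{S})=>({}{()})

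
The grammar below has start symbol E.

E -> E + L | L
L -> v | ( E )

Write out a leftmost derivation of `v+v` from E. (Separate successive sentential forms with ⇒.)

E ⇒ E+L   [E -> E + L]
E+L ⇒ L+L   [E -> L]
L+L ⇒ v+L   [L -> v]
v+L ⇒ v+v   [L -> v]

E ⇒ E+L ⇒ L+L ⇒ v+L ⇒ v+v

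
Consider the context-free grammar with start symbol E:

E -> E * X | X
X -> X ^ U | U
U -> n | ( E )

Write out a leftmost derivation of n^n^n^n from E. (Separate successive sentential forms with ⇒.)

E ⇒ X ⇒ X^U ⇒ X^U^U ⇒ X^U^U^U ⇒ U^U^U^U ⇒ n^U^U^U ⇒ n^n^U^U ⇒ n^n^n^U ⇒ n^n^n^n

E ⇒ X   [E -> X]
X ⇒ X^U   [X -> X ^ U]
X^U ⇒ X^U^U   [X -> X ^ U]
X^U^U ⇒ X^U^U^U   [X -> X ^ U]
X^U^U^U ⇒ U^U^U^U   [X -> U]
U^U^U^U ⇒ n^U^U^U   [U -> n]
n^U^U^U ⇒ n^n^U^U   [U -> n]
n^n^U^U ⇒ n^n^n^U   [U -> n]
n^n^n^U ⇒ n^n^n^n   [U -> n]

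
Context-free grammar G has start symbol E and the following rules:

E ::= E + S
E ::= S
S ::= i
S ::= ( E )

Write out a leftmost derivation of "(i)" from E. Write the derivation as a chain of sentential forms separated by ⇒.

E⇒S⇒(E)⇒(S)⇒(i)

E ⇒ S   [E ::= S]
S ⇒ (E)   [S ::= ( E )]
(E) ⇒ (S)   [E ::= S]
(S) ⇒ (i)   [S ::= i]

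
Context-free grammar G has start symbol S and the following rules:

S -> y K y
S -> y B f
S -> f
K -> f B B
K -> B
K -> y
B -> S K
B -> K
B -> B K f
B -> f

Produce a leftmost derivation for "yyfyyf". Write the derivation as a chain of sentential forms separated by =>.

S => yBf => ySKf => yyKyKf => yyByKf => yyfyKf => yyfyyf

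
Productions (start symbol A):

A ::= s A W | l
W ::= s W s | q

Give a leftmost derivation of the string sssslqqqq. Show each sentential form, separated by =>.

A => sAW => ssAWW => sssAWWW => ssssAWWWW => sssslWWWW => sssslqWWW => sssslqqWW => sssslqqqW => sssslqqqq

A => sAW   [A ::= s A W]
sAW => ssAWW   [A ::= s A W]
ssAWW => sssAWWW   [A ::= s A W]
sssAWWW => ssssAWWWW   [A ::= s A W]
ssssAWWWW => sssslWWWW   [A ::= l]
sssslWWWW => sssslqWWW   [W ::= q]
sssslqWWW => sssslqqWW   [W ::= q]
sssslqqWW => sssslqqqW   [W ::= q]
sssslqqqW => sssslqqqq   [W ::= q]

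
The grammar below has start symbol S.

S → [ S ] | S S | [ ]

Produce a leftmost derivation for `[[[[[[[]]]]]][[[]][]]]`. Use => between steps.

S => [S]   [S → [ S ]]
[S] => [SS]   [S → S S]
[SS] => [[S]S]   [S → [ S ]]
[[S]S] => [[[S]]S]   [S → [ S ]]
[[[S]]S] => [[[[S]]]S]   [S → [ S ]]
[[[[S]]]S] => [[[[[S]]]]S]   [S → [ S ]]
[[[[[S]]]]S] => [[[[[[S]]]]]S]   [S → [ S ]]
[[[[[[S]]]]]S] => [[[[[[[]]]]]]S]   [S → [ ]]
[[[[[[[]]]]]]S] => [[[[[[[]]]]]][S]]   [S → [ S ]]
[[[[[[[]]]]]][S]] => [[[[[[[]]]]]][SS]]   [S → S S]
[[[[[[[]]]]]][SS]] => [[[[[[[]]]]]][[S]S]]   [S → [ S ]]
[[[[[[[]]]]]][[S]S]] => [[[[[[[]]]]]][[[]]S]]   [S → [ ]]
[[[[[[[]]]]]][[[]]S]] => [[[[[[[]]]]]][[[]][]]]   [S → [ ]]

S => [S] => [SS] => [[S]S] => [[[S]]S] => [[[[S]]]S] => [[[[[S]]]]S] => [[[[[[S]]]]]S] => [[[[[[[]]]]]]S] => [[[[[[[]]]]]][S]] => [[[[[[[]]]]]][SS]] => [[[[[[[]]]]]][[S]S]] => [[[[[[[]]]]]][[[]]S]] => [[[[[[[]]]]]][[[]][]]]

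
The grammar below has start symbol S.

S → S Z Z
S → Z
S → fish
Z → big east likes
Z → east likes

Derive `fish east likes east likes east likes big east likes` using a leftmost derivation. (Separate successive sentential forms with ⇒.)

S ⇒ S Z Z   [S → S Z Z]
S Z Z ⇒ S Z Z Z Z   [S → S Z Z]
S Z Z Z Z ⇒ fish Z Z Z Z   [S → fish]
fish Z Z Z Z ⇒ fish east likes Z Z Z   [Z → east likes]
fish east likes Z Z Z ⇒ fish east likes east likes Z Z   [Z → east likes]
fish east likes east likes Z Z ⇒ fish east likes east likes east likes Z   [Z → east likes]
fish east likes east likes east likes Z ⇒ fish east likes east likes east likes big east likes   [Z → big east likes]

S ⇒ S Z Z ⇒ S Z Z Z Z ⇒ fish Z Z Z Z ⇒ fish east likes Z Z Z ⇒ fish east likes east likes Z Z ⇒ fish east likes east likes east likes Z ⇒ fish east likes east likes east likes big east likes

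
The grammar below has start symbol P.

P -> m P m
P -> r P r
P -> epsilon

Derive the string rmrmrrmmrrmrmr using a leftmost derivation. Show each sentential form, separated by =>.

P => rPr   [P -> r P r]
rPr => rmPmr   [P -> m P m]
rmPmr => rmrPrmr   [P -> r P r]
rmrPrmr => rmrmPmrmr   [P -> m P m]
rmrmPmrmr => rmrmrPrmrmr   [P -> r P r]
rmrmrPrmrmr => rmrmrrPrrmrmr   [P -> r P r]
rmrmrrPrrmrmr => rmrmrrmPmrrmrmr   [P -> m P m]
rmrmrrmPmrrmrmr => rmrmrrmmrrmrmr   [P -> epsilon]

P => rPr => rmPmr => rmrPrmr => rmrmPmrmr => rmrmrPrmrmr => rmrmrrPrrmrmr => rmrmrrmPmrrmrmr => rmrmrrmmrrmrmr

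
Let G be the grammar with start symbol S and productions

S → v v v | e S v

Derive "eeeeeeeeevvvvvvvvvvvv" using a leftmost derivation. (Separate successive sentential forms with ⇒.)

S⇒eSv⇒eeSvv⇒eeeSvvv⇒eeeeSvvvv⇒eeeeeSvvvvv⇒eeeeeeSvvvvvv⇒eeeeeeeSvvvvvvv⇒eeeeeeeeSvvvvvvvv⇒eeeeeeeeeSvvvvvvvvv⇒eeeeeeeeevvvvvvvvvvvv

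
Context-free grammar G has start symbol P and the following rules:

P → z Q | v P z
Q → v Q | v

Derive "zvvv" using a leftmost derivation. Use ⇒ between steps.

P ⇒ zQ ⇒ zvQ ⇒ zvvQ ⇒ zvvv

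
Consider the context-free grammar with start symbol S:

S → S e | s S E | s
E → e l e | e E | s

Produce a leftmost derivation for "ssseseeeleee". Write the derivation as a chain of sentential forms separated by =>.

S => Se   [S → S e]
Se => See   [S → S e]
See => sSEee   [S → s S E]
sSEee => sSeEee   [S → S e]
sSeEee => ssSEeEee   [S → s S E]
ssSEeEee => sssEeEee   [S → s]
sssEeEee => ssseEeEee   [E → e E]
ssseEeEee => ssseseEee   [E → s]
ssseseEee => ssseseeEee   [E → e E]
ssseseeEee => ssseseeeleee   [E → e l e]

S => Se => See => sSEee => sSeEee => ssSEeEee => sssEeEee => ssseEeEee => ssseseEee => ssseseeEee => ssseseeeleee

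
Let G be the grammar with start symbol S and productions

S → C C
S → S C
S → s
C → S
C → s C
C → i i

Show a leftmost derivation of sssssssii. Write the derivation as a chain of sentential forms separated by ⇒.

S ⇒ SC ⇒ SCC ⇒ sCC ⇒ ssCC ⇒ sssCC ⇒ ssssCC ⇒ sssssCC ⇒ sssssSC ⇒ ssssssC ⇒ sssssssC ⇒ sssssssii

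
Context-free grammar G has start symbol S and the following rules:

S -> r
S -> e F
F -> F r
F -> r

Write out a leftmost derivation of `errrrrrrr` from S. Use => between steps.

S => eF   [S -> e F]
eF => eFr   [F -> F r]
eFr => eFrr   [F -> F r]
eFrr => eFrrr   [F -> F r]
eFrrr => eFrrrr   [F -> F r]
eFrrrr => eFrrrrr   [F -> F r]
eFrrrrr => eFrrrrrr   [F -> F r]
eFrrrrrr => eFrrrrrrr   [F -> F r]
eFrrrrrrr => errrrrrrr   [F -> r]

S => eF => eFr => eFrr => eFrrr => eFrrrr => eFrrrrr => eFrrrrrr => eFrrrrrrr => errrrrrrr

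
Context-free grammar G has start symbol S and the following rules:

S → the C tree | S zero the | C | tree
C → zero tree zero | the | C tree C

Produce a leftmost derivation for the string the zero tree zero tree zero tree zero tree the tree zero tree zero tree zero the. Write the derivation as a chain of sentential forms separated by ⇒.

S ⇒ S zero the ⇒ the C tree zero the ⇒ the C tree C tree zero the ⇒ the C tree C tree C tree zero the ⇒ the C tree C tree C tree C tree zero the ⇒ the zero tree zero tree C tree C tree C tree zero the ⇒ the zero tree zero tree zero tree zero tree C tree C tree zero the ⇒ the zero tree zero tree zero tree zero tree the tree C tree zero the ⇒ the zero tree zero tree zero tree zero tree the tree zero tree zero tree zero the

S ⇒ S zero the   [S → S zero the]
S zero the ⇒ the C tree zero the   [S → the C tree]
the C tree zero the ⇒ the C tree C tree zero the   [C → C tree C]
the C tree C tree zero the ⇒ the C tree C tree C tree zero the   [C → C tree C]
the C tree C tree C tree zero the ⇒ the C tree C tree C tree C tree zero the   [C → C tree C]
the C tree C tree C tree C tree zero the ⇒ the zero tree zero tree C tree C tree C tree zero the   [C → zero tree zero]
the zero tree zero tree C tree C tree C tree zero the ⇒ the zero tree zero tree zero tree zero tree C tree C tree zero the   [C → zero tree zero]
the zero tree zero tree zero tree zero tree C tree C tree zero the ⇒ the zero tree zero tree zero tree zero tree the tree C tree zero the   [C → the]
the zero tree zero tree zero tree zero tree the tree C tree zero the ⇒ the zero tree zero tree zero tree zero tree the tree zero tree zero tree zero the   [C → zero tree zero]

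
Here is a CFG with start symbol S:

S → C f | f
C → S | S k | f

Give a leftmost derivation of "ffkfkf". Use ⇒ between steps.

S ⇒ Cf   [S → C f]
Cf ⇒ Skf   [C → S k]
Skf ⇒ Cfkf   [S → C f]
Cfkf ⇒ Skfkf   [C → S k]
Skfkf ⇒ Cfkfkf   [S → C f]
Cfkfkf ⇒ ffkfkf   [C → f]

S ⇒ Cf ⇒ Skf ⇒ Cfkf ⇒ Skfkf ⇒ Cfkfkf ⇒ ffkfkf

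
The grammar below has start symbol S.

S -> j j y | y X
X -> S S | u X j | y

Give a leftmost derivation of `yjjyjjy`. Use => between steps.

S => yX => ySS => yjjyS => yjjyjjy

S => yX   [S -> y X]
yX => ySS   [X -> S S]
ySS => yjjyS   [S -> j j y]
yjjyS => yjjyjjy   [S -> j j y]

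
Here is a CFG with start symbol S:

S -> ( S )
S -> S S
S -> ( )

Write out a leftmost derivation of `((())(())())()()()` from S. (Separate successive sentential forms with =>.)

S => SS   [S -> S S]
SS => SSS   [S -> S S]
SSS => SSSS   [S -> S S]
SSSS => (S)SSS   [S -> ( S )]
(S)SSS => (SS)SSS   [S -> S S]
(SS)SSS => ((S)S)SSS   [S -> ( S )]
((S)S)SSS => ((())S)SSS   [S -> ( )]
((())S)SSS => ((())SS)SSS   [S -> S S]
((())SS)SSS => ((())(S)S)SSS   [S -> ( S )]
((())(S)S)SSS => ((())(())S)SSS   [S -> ( )]
((())(())S)SSS => ((())(())())SSS   [S -> ( )]
((())(())())SSS => ((())(())())()SS   [S -> ( )]
((())(())())()SS => ((())(())())()()S   [S -> ( )]
((())(())())()()S => ((())(())())()()()   [S -> ( )]

S => SS => SSS => SSSS => (S)SSS => (SS)SSS => ((S)S)SSS => ((())S)SSS => ((())SS)SSS => ((())(S)S)SSS => ((())(())S)SSS => ((())(())())SSS => ((())(())())()SS => ((())(())())()()S => ((())(())())()()()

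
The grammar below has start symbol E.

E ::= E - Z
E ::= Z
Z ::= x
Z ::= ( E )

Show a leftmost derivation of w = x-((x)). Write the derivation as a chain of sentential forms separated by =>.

E => E-Z => Z-Z => x-Z => x-(E) => x-(Z) => x-((E)) => x-((Z)) => x-((x))

E => E-Z   [E ::= E - Z]
E-Z => Z-Z   [E ::= Z]
Z-Z => x-Z   [Z ::= x]
x-Z => x-(E)   [Z ::= ( E )]
x-(E) => x-(Z)   [E ::= Z]
x-(Z) => x-((E))   [Z ::= ( E )]
x-((E)) => x-((Z))   [E ::= Z]
x-((Z)) => x-((x))   [Z ::= x]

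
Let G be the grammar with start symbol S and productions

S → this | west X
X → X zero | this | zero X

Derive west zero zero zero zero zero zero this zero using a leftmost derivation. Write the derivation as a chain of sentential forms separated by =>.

S => west X => west zero X => west zero zero X => west zero zero zero X => west zero zero zero X zero => west zero zero zero zero X zero => west zero zero zero zero zero X zero => west zero zero zero zero zero zero X zero => west zero zero zero zero zero zero this zero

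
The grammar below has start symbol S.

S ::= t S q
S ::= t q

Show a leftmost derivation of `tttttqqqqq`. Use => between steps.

S => tSq => ttSqq => tttSqqq => ttttSqqqq => tttttqqqqq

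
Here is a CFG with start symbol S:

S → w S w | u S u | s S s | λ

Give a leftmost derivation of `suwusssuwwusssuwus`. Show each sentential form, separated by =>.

S => sSs => suSus => suwSwus => suwuSuwus => suwusSsuwus => suwussSssuwus => suwusssSsssuwus => suwusssuSusssuwus => suwusssuwSwusssuwus => suwusssuwwusssuwus

S => sSs   [S → s S s]
sSs => suSus   [S → u S u]
suSus => suwSwus   [S → w S w]
suwSwus => suwuSuwus   [S → u S u]
suwuSuwus => suwusSsuwus   [S → s S s]
suwusSsuwus => suwussSssuwus   [S → s S s]
suwussSssuwus => suwusssSsssuwus   [S → s S s]
suwusssSsssuwus => suwusssuSusssuwus   [S → u S u]
suwusssuSusssuwus => suwusssuwSwusssuwus   [S → w S w]
suwusssuwSwusssuwus => suwusssuwwusssuwus   [S → λ]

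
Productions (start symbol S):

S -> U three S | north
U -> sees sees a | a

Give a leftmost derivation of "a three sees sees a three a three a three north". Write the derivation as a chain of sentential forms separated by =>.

S => U three S => a three S => a three U three S => a three sees sees a three S => a three sees sees a three U three S => a three sees sees a three a three S => a three sees sees a three a three U three S => a three sees sees a three a three a three S => a three sees sees a three a three a three north

S => U three S   [S -> U three S]
U three S => a three S   [U -> a]
a three S => a three U three S   [S -> U three S]
a three U three S => a three sees sees a three S   [U -> sees sees a]
a three sees sees a three S => a three sees sees a three U three S   [S -> U three S]
a three sees sees a three U three S => a three sees sees a three a three S   [U -> a]
a three sees sees a three a three S => a three sees sees a three a three U three S   [S -> U three S]
a three sees sees a three a three U three S => a three sees sees a three a three a three S   [U -> a]
a three sees sees a three a three a three S => a three sees sees a three a three a three north   [S -> north]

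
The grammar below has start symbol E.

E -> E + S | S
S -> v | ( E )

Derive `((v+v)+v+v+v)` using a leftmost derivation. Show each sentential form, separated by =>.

E => S => (E) => (E+S) => (E+S+S) => (E+S+S+S) => (S+S+S+S) => ((E)+S+S+S) => ((E+S)+S+S+S) => ((S+S)+S+S+S) => ((v+S)+S+S+S) => ((v+v)+S+S+S) => ((v+v)+v+S+S) => ((v+v)+v+v+S) => ((v+v)+v+v+v)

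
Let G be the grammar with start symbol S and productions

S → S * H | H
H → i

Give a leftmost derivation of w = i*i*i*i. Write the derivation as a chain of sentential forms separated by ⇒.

S⇒S*H⇒S*H*H⇒S*H*H*H⇒H*H*H*H⇒i*H*H*H⇒i*i*H*H⇒i*i*i*H⇒i*i*i*i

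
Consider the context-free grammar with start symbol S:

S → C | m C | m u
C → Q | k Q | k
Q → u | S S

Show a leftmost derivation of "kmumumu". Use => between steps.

S=>C=>kQ=>kSS=>kmuS=>kmuC=>kmuQ=>kmuSS=>kmumuS=>kmumumu

S => C   [S → C]
C => kQ   [C → k Q]
kQ => kSS   [Q → S S]
kSS => kmuS   [S → m u]
kmuS => kmuC   [S → C]
kmuC => kmuQ   [C → Q]
kmuQ => kmuSS   [Q → S S]
kmuSS => kmumuS   [S → m u]
kmumuS => kmumumu   [S → m u]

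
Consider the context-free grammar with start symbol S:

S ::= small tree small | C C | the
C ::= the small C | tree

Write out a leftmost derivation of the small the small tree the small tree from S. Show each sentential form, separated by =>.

S => C C   [S ::= C C]
C C => the small C C   [C ::= the small C]
the small C C => the small the small C C   [C ::= the small C]
the small the small C C => the small the small tree C   [C ::= tree]
the small the small tree C => the small the small tree the small C   [C ::= the small C]
the small the small tree the small C => the small the small tree the small tree   [C ::= tree]

S => C C => the small C C => the small the small C C => the small the small tree C => the small the small tree the small C => the small the small tree the small tree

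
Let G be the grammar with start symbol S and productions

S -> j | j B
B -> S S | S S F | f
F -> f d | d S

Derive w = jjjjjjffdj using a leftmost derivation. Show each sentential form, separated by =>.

S=>jB=>jSS=>jjBS=>jjSSFS=>jjjSFS=>jjjjBFS=>jjjjSSFS=>jjjjjSFS=>jjjjjjBFS=>jjjjjjfFS=>jjjjjjffdS=>jjjjjjffdj

S => jB   [S -> j B]
jB => jSS   [B -> S S]
jSS => jjBS   [S -> j B]
jjBS => jjSSFS   [B -> S S F]
jjSSFS => jjjSFS   [S -> j]
jjjSFS => jjjjBFS   [S -> j B]
jjjjBFS => jjjjSSFS   [B -> S S]
jjjjSSFS => jjjjjSFS   [S -> j]
jjjjjSFS => jjjjjjBFS   [S -> j B]
jjjjjjBFS => jjjjjjfFS   [B -> f]
jjjjjjfFS => jjjjjjffdS   [F -> f d]
jjjjjjffdS => jjjjjjffdj   [S -> j]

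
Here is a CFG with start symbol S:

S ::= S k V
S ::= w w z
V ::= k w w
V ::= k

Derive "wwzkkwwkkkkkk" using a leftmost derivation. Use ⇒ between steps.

S ⇒ SkV ⇒ SkVkV ⇒ SkVkVkV ⇒ SkVkVkVkV ⇒ wwzkVkVkVkV ⇒ wwzkkwwkVkVkV ⇒ wwzkkwwkkkVkV ⇒ wwzkkwwkkkkkV ⇒ wwzkkwwkkkkkk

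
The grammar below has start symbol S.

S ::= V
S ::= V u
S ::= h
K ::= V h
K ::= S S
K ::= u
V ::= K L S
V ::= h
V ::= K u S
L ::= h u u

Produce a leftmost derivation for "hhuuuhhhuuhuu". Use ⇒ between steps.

S ⇒ Vu   [S ::= V u]
Vu ⇒ KuSu   [V ::= K u S]
KuSu ⇒ VhuSu   [K ::= V h]
VhuSu ⇒ hhuSu   [V ::= h]
hhuSu ⇒ hhuVuu   [S ::= V u]
hhuVuu ⇒ hhuKLSuu   [V ::= K L S]
hhuKLSuu ⇒ hhuVhLSuu   [K ::= V h]
hhuVhLSuu ⇒ hhuKuShLSuu   [V ::= K u S]
hhuKuShLSuu ⇒ hhuuuShLSuu   [K ::= u]
hhuuuShLSuu ⇒ hhuuuhhLSuu   [S ::= h]
hhuuuhhLSuu ⇒ hhuuuhhhuuSuu   [L ::= h u u]
hhuuuhhhuuSuu ⇒ hhuuuhhhuuhuu   [S ::= h]

S⇒Vu⇒KuSu⇒VhuSu⇒hhuSu⇒hhuVuu⇒hhuKLSuu⇒hhuVhLSuu⇒hhuKuShLSuu⇒hhuuuShLSuu⇒hhuuuhhLSuu⇒hhuuuhhhuuSuu⇒hhuuuhhhuuhuu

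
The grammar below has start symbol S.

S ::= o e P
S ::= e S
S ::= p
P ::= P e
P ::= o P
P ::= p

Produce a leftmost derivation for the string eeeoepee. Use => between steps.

S => eS => eeS => eeeS => eeeoeP => eeeoePe => eeeoePee => eeeoepee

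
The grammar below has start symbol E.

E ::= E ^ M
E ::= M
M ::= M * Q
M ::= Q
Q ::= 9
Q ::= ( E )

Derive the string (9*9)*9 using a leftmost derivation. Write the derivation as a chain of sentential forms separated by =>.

E => M => M*Q => Q*Q => (E)*Q => (M)*Q => (M*Q)*Q => (Q*Q)*Q => (9*Q)*Q => (9*9)*Q => (9*9)*9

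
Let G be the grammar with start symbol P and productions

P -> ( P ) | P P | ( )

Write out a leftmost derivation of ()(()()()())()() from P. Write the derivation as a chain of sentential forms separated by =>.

P => PP => ()P => ()PP => ()PPP => ()(P)PP => ()(PP)PP => ()(PPP)PP => ()(PPPP)PP => ()(()PPP)PP => ()(()()PP)PP => ()(()()()P)PP => ()(()()()())PP => ()(()()()())()P => ()(()()()())()()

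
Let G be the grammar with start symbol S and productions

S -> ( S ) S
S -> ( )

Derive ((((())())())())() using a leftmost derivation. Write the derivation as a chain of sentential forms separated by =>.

S => (S)S => ((S)S)S => (((S)S)S)S => ((((S)S)S)S)S => ((((())S)S)S)S => ((((())())S)S)S => ((((())())())S)S => ((((())())())())S => ((((())())())())()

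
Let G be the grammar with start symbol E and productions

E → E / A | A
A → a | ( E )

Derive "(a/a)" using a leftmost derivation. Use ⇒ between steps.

E⇒A⇒(E)⇒(E/A)⇒(A/A)⇒(a/A)⇒(a/a)

E ⇒ A   [E → A]
A ⇒ (E)   [A → ( E )]
(E) ⇒ (E/A)   [E → E / A]
(E/A) ⇒ (A/A)   [E → A]
(A/A) ⇒ (a/A)   [A → a]
(a/A) ⇒ (a/a)   [A → a]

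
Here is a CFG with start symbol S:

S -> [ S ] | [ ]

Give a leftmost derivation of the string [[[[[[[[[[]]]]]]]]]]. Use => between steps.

S => [S] => [[S]] => [[[S]]] => [[[[S]]]] => [[[[[S]]]]] => [[[[[[S]]]]]] => [[[[[[[S]]]]]]] => [[[[[[[[S]]]]]]]] => [[[[[[[[[S]]]]]]]]] => [[[[[[[[[[]]]]]]]]]]

S => [S]   [S -> [ S ]]
[S] => [[S]]   [S -> [ S ]]
[[S]] => [[[S]]]   [S -> [ S ]]
[[[S]]] => [[[[S]]]]   [S -> [ S ]]
[[[[S]]]] => [[[[[S]]]]]   [S -> [ S ]]
[[[[[S]]]]] => [[[[[[S]]]]]]   [S -> [ S ]]
[[[[[[S]]]]]] => [[[[[[[S]]]]]]]   [S -> [ S ]]
[[[[[[[S]]]]]]] => [[[[[[[[S]]]]]]]]   [S -> [ S ]]
[[[[[[[[S]]]]]]]] => [[[[[[[[[S]]]]]]]]]   [S -> [ S ]]
[[[[[[[[[S]]]]]]]]] => [[[[[[[[[[]]]]]]]]]]   [S -> [ ]]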